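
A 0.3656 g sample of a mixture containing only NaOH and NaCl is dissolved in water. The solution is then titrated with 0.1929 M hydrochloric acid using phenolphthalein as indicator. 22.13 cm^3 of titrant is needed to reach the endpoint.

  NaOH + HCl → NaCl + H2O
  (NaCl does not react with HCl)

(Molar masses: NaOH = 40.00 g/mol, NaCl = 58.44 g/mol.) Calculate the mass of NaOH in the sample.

n(HCl) = 0.02213 × 0.1929 = 4.269 × 10^-3 mol
Let x = n(NaOH), y = n(NaCl).
Titrant: 1x = 4.269 × 10^-3;  mass: 40.00x + 58.44y = 0.3656
Solving, x = 4.269 × 10^-3 mol, y = 3.334 × 10^-3 mol
mass of NaOH = 4.269 × 10^-3 × 40.00 = 0.1708 g

0.1708 g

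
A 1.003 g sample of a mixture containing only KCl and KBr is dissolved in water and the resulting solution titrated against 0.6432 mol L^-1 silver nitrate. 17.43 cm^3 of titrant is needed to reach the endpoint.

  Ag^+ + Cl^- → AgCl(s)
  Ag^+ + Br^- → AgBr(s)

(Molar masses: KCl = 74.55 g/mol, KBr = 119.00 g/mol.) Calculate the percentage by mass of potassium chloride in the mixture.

55.37 %

n(AgNO3) = 0.01743 × 0.6432 = 0.01121 mol
Let x = n(KCl), y = n(KBr).
Titrant: 1x + 1y = 0.01121;  mass: 74.55x + 119.00y = 1.003
Solving, x = 7.449 × 10^-3 mol, y = 3.762 × 10^-3 mol
mass of KCl = 7.449 × 10^-3 × 74.55 = 0.5553 g
% KCl = 0.5553 / 1.003 × 100 = 55.37 %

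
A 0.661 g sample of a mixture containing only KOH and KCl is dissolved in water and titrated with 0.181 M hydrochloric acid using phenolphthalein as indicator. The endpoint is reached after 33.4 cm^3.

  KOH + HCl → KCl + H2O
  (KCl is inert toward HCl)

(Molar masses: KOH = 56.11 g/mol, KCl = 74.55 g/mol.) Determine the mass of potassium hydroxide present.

n(HCl) = 0.0334 × 0.181 = 6.05 × 10^-3 mol
Let x = n(KOH), y = n(KCl).
Titrant: 1x = 6.05 × 10^-3;  mass: 56.11x + 74.55y = 0.661
Solving, x = 6.05 × 10^-3 mol, y = 4.32 × 10^-3 mol
mass of KOH = 6.05 × 10^-3 × 56.11 = 0.339 g

0.339 g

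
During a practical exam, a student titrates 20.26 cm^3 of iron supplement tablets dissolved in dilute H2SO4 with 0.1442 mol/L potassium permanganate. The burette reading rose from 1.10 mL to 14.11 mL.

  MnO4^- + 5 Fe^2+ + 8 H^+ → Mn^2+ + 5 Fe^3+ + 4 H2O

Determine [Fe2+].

0.4630 mol/L

n(KMnO4) = 0.01301 L × 0.1442 mol/L = 1.876 × 10^-3 mol
From the 5:1 mole ratio, n(Fe2+) = 5/1 × 1.876 × 10^-3 = 9.380 × 10^-3 mol
[Fe2+] = 9.380 × 10^-3 mol / 0.02026 L = 0.4630 mol/L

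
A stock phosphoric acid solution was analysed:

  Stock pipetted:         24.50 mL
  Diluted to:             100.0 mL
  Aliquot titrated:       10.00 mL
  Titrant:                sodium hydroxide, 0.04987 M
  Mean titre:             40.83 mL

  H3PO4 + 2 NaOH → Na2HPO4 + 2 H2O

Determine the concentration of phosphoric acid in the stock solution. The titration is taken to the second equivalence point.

n(NaOH) = 0.04083 × 0.04987 = 2.036 × 10^-3 mol
From the 1:2 ratio, n(H3PO4) in the aliquot = 1/2 × 2.036 × 10^-3 = 1.018 × 10^-3 mol
[H3PO4]_dilute = 1.018 × 10^-3 / 0.01000 = 0.1018 mol/L
Dilution factor = 100.0 / 24.50 = 4.082
[H3PO4]_stock = 0.1018 × 4.082 = 0.4155 mol/L

0.4155 M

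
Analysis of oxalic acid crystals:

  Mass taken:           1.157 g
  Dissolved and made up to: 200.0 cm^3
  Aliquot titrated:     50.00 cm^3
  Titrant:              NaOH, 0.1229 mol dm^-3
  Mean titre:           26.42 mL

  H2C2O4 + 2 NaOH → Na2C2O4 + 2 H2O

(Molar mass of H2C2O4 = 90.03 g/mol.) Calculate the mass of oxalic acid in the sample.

n(NaOH) per titration = 0.02642 × 0.1229 = 3.247 × 10^-3 mol
From the 1:2 ratio, n(H2C2O4) in each aliquot = 1/2 × 3.247 × 10^-3 = 1.624 × 10^-3 mol
n(H2C2O4) in the whole flask = 1.624 × 10^-3 × 200.0/50.00 = 6.494 × 10^-3 mol
mass of H2C2O4 = 6.494 × 10^-3 × 90.03 = 0.5847 g

0.5847 g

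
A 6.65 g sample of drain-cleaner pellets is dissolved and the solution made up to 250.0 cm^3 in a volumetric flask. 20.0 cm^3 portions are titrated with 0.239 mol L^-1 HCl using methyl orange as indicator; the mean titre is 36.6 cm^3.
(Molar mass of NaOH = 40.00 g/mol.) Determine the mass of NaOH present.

NaOH + HCl → NaCl + H2O
n(HCl) per titration = 0.0366 × 0.239 = 8.75 × 10^-3 mol
n(NaOH) in each aliquot = 8.75 × 10^-3 mol (1:1 ratio)
n(NaOH) in the whole flask = 8.75 × 10^-3 × 250.0/20.0 = 0.109 mol
mass of NaOH = 0.109 × 40.00 = 4.37 g

4.37 g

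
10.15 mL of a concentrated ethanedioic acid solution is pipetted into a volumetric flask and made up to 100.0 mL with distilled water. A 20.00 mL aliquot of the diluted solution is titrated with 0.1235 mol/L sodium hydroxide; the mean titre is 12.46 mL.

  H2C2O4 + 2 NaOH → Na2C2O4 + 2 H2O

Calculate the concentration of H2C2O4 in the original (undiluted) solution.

0.3790 mol/L

n(NaOH) = 0.01246 × 0.1235 = 1.539 × 10^-3 mol
From the 1:2 ratio, n(H2C2O4) in the aliquot = 1/2 × 1.539 × 10^-3 = 7.694 × 10^-4 mol
[H2C2O4]_dilute = 7.694 × 10^-4 / 0.02000 = 0.03847 mol/L
Dilution factor = 100.0 / 10.15 = 9.852
[H2C2O4]_stock = 0.03847 × 9.852 = 0.3790 mol/L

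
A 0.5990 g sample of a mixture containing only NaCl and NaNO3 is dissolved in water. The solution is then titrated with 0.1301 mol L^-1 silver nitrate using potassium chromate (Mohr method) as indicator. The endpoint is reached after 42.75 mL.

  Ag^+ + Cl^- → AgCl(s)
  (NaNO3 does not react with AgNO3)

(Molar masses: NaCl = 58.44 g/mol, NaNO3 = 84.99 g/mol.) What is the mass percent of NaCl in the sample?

54.26 %

n(AgNO3) = 0.04275 × 0.1301 = 5.562 × 10^-3 mol
Let x = n(NaCl), y = n(NaNO3).
Titrant: 1x = 5.562 × 10^-3;  mass: 58.44x + 84.99y = 0.5990
Solving, x = 5.562 × 10^-3 mol, y = 3.224 × 10^-3 mol
mass of NaCl = 5.562 × 10^-3 × 58.44 = 0.3250 g
% NaCl = 0.3250 / 0.5990 × 100 = 54.26 %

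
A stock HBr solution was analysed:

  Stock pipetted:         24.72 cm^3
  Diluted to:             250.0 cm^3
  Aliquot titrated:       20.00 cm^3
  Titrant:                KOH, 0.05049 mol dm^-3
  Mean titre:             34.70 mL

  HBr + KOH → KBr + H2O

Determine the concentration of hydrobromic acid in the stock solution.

n(KOH) = 0.03470 × 0.05049 = 1.752 × 10^-3 mol
n(HBr) in the aliquot = 1.752 × 10^-3 mol (1:1 ratio)
[HBr]_dilute = 1.752 × 10^-3 / 0.02000 = 0.08760 mol/L
Dilution factor = 250.0 / 24.72 = 10.11
[HBr]_stock = 0.08760 × 10.11 = 0.8859 mol/L

0.8859 mol/L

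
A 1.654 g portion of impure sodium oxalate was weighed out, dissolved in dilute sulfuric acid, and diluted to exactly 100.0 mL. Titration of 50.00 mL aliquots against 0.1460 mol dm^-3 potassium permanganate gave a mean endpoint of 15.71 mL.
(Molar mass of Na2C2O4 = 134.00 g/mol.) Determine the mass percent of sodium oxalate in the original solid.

92.91 %

2 MnO4^- + 5 C2O4^2- + 16 H^+ → 2 Mn^2+ + 10 CO2 + 8 H2O
n(KMnO4) per titration = 0.01571 × 0.1460 = 2.294 × 10^-3 mol
From the 5:2 ratio, n(Na2C2O4) in each aliquot = 5/2 × 2.294 × 10^-3 = 5.734 × 10^-3 mol
n(Na2C2O4) in the whole flask = 5.734 × 10^-3 × 100.0/50.00 = 0.01147 mol
mass of Na2C2O4 = 0.01147 × 134.00 = 1.537 g
% Na2C2O4 = 1.537 / 1.654 × 100 = 92.91 %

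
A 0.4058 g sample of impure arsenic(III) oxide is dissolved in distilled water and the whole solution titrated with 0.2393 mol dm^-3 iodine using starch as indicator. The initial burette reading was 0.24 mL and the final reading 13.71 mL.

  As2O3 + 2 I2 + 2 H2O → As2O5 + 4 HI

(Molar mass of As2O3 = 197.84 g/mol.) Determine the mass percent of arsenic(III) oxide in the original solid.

78.57 %

n(I2) = 0.01347 L × 0.2393 mol/L = 3.223 × 10^-3 mol
From the 1:2 ratio, n(As2O3) = 1/2 × 3.223 × 10^-3 = 1.612 × 10^-3 mol
mass of As2O3 = 1.612 × 10^-3 × 197.84 g/mol = 0.3189 g
% As2O3 = 0.3189 / 0.4058 × 100 = 78.57 %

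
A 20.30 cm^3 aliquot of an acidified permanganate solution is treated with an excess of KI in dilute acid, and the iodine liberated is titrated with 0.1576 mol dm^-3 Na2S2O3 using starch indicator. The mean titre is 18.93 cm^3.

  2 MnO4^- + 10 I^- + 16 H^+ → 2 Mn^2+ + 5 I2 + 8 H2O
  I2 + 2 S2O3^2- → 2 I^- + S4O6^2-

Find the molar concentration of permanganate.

n(S2O3^2-) = 0.01893 × 0.1576 = 2.983 × 10^-3 mol
n(I2) = n(S2O3^2-)/2 = 1.492 × 10^-3 mol
From the 2:5 ratio, n(MnO4^-) in the aliquot = 2/5 × 1.492 × 10^-3 = 5.967 × 10^-4 mol
[MnO4^-] = 5.967 × 10^-4 / 0.02030 = 0.02939 mol/L

0.02939 mol/L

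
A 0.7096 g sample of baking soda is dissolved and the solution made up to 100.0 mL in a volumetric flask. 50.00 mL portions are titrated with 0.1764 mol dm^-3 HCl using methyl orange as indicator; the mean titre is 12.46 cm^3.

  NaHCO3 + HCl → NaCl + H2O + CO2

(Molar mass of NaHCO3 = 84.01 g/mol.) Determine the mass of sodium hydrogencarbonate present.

n(HCl) per titration = 0.01246 × 0.1764 = 2.198 × 10^-3 mol
n(NaHCO3) in each aliquot = 2.198 × 10^-3 mol (1:1 ratio)
n(NaHCO3) in the whole flask = 2.198 × 10^-3 × 100.0/50.00 = 4.396 × 10^-3 mol
mass of NaHCO3 = 4.396 × 10^-3 × 84.01 = 0.3693 g

0.3693 g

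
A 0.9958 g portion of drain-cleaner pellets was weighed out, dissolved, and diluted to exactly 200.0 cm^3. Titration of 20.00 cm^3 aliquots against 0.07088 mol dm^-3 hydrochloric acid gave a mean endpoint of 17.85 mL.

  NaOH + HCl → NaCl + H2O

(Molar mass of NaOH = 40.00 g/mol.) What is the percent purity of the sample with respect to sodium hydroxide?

50.82 %

n(HCl) per titration = 0.01785 × 0.07088 = 1.265 × 10^-3 mol
n(NaOH) in each aliquot = 1.265 × 10^-3 mol (1:1 ratio)
n(NaOH) in the whole flask = 1.265 × 10^-3 × 200.0/20.00 = 0.01265 mol
mass of NaOH = 0.01265 × 40.00 = 0.5061 g
% NaOH = 0.5061 / 0.9958 × 100 = 50.82 %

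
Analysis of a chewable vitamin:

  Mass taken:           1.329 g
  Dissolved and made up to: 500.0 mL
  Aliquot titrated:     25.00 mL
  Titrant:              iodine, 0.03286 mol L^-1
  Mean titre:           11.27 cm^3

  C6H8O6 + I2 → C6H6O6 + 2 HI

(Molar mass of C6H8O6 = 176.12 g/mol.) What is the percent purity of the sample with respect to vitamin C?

n(I2) per titration = 0.01127 × 0.03286 = 3.703 × 10^-4 mol
n(C6H8O6) in each aliquot = 3.703 × 10^-4 mol (1:1 ratio)
n(C6H8O6) in the whole flask = 3.703 × 10^-4 × 500.0/25.00 = 7.407 × 10^-3 mol
mass of C6H8O6 = 7.407 × 10^-3 × 176.12 = 1.304 g
% C6H8O6 = 1.304 / 1.329 × 100 = 98.15 %

98.15 %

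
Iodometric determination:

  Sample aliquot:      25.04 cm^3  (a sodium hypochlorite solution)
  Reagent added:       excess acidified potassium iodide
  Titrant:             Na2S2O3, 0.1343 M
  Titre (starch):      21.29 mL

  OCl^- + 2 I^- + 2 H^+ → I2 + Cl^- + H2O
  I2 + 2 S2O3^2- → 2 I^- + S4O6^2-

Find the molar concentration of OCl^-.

n(S2O3^2-) = 0.02129 × 0.1343 = 2.859 × 10^-3 mol
n(I2) = n(S2O3^2-)/2 = 1.430 × 10^-3 mol
n(OCl^-) in the aliquot = 1.430 × 10^-3 mol (1:1 ratio)
[OCl^-] = 1.430 × 10^-3 / 0.02504 = 0.05709 mol/L

0.05709 M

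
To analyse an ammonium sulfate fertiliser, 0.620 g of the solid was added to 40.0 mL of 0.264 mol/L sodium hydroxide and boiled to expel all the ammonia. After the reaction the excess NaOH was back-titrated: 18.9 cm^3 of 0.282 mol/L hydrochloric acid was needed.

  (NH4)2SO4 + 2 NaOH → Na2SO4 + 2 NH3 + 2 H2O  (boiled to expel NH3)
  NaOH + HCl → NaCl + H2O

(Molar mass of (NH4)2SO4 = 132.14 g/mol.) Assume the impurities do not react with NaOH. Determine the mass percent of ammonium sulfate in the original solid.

n(NaOH) added = 0.0400 × 0.264 = 0.0106 mol
n(HCl) used in back-titration = 0.0189 × 0.282 = 5.33 × 10^-3 mol
n(NaOH) left over = 5.33 × 10^-3 mol (1:1 ratio)
n(NaOH) consumed by analyte = 0.0106 − 5.33 × 10^-3 = 5.23 × 10^-3 mol
From the 1:2 ratio, n((NH4)2SO4) = 1/2 × 5.23 × 10^-3 = 2.62 × 10^-3 mol
mass of (NH4)2SO4 = 2.62 × 10^-3 × 132.14 = 0.346 g
% (NH4)2SO4 = 0.346 / 0.620 × 100 = 55.7 %

55.7 %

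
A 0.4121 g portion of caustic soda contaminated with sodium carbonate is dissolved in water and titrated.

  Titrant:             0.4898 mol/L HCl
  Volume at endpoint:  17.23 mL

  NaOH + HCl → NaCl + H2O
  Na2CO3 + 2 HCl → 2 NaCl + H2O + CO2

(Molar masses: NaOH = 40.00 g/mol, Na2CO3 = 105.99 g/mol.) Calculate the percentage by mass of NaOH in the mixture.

26.25 %

n(HCl) = 0.01723 × 0.4898 = 8.439 × 10^-3 mol
Let x = n(NaOH), y = n(Na2CO3).
Titrant: 1x + 2y = 8.439 × 10^-3;  mass: 40.00x + 105.99y = 0.4121
Solving, x = 2.704 × 10^-3 mol, y = 2.868 × 10^-3 mol
mass of NaOH = 2.704 × 10^-3 × 40.00 = 0.1082 g
% NaOH = 0.1082 / 0.4121 × 100 = 26.25 %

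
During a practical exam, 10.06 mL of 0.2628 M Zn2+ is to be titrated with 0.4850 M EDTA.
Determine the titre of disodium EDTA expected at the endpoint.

5.451 mL

Zn^2+ + EDTA^4- → [Zn(EDTA)]^2-
n(Zn2+) = 0.01006 L × 0.2628 mol/L = 2.644 × 10^-3 mol
n(EDTA) = 2.644 × 10^-3 mol (1:1 stoichiometry)
V(EDTA) = 2.644 × 10^-3 mol / 0.4850 mol/L = 0.005451 L = 5.451 mL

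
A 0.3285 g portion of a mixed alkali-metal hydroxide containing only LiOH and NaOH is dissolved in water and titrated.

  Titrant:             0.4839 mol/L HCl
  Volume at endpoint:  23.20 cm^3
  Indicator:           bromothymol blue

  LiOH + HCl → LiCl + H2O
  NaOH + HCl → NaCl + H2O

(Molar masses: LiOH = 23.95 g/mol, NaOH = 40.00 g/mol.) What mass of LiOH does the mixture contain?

n(HCl) = 0.02320 × 0.4839 = 0.01123 mol
Let x = n(LiOH), y = n(NaOH).
Titrant: 1x + 1y = 0.01123;  mass: 23.95x + 40.00y = 0.3285
Solving, x = 7.511 × 10^-3 mol, y = 3.715 × 10^-3 mol
mass of LiOH = 7.511 × 10^-3 × 23.95 = 0.1799 g

0.1799 g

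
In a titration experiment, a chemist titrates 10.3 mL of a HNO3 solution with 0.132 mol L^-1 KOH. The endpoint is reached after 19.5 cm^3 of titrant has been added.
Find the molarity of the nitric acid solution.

0.250 mol/L

HNO3 + KOH → KNO3 + H2O
n(KOH) = 0.0195 L × 0.132 mol/L = 2.57 × 10^-3 mol
n(HNO3) = 2.57 × 10^-3 mol (1:1 mole ratio)
[HNO3] = 2.57 × 10^-3 mol / 0.0103 L = 0.250 mol/L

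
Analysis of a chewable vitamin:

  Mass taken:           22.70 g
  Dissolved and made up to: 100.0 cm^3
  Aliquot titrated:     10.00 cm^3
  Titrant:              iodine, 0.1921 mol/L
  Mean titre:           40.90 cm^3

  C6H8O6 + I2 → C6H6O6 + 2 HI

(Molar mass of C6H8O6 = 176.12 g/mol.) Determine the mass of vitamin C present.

13.84 g

n(I2) per titration = 0.04090 × 0.1921 = 7.857 × 10^-3 mol
n(C6H8O6) in each aliquot = 7.857 × 10^-3 mol (1:1 ratio)
n(C6H8O6) in the whole flask = 7.857 × 10^-3 × 100.0/10.00 = 0.07857 mol
mass of C6H8O6 = 0.07857 × 176.12 = 13.84 g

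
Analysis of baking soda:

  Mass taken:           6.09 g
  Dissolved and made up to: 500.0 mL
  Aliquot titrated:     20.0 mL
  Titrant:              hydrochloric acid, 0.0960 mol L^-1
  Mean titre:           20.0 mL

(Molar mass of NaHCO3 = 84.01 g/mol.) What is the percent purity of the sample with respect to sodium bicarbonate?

66.2 %

NaHCO3 + HCl → NaCl + H2O + CO2
n(HCl) per titration = 0.0200 × 0.0960 = 1.92 × 10^-3 mol
n(NaHCO3) in each aliquot = 1.92 × 10^-3 mol (1:1 ratio)
n(NaHCO3) in the whole flask = 1.92 × 10^-3 × 500.0/20.0 = 0.0480 mol
mass of NaHCO3 = 0.0480 × 84.01 = 4.03 g
% NaHCO3 = 4.03 / 6.09 × 100 = 66.2 %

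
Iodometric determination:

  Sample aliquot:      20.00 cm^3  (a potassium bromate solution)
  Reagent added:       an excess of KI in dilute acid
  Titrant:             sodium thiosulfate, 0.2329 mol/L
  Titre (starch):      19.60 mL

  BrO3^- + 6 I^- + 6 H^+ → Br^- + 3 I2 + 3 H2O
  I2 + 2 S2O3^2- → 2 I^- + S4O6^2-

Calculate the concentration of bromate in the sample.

0.03804 mol/L

n(S2O3^2-) = 0.01960 × 0.2329 = 4.565 × 10^-3 mol
n(I2) = n(S2O3^2-)/2 = 2.282 × 10^-3 mol
From the 1:3 ratio, n(BrO3^-) in the aliquot = 1/3 × 2.282 × 10^-3 = 7.608 × 10^-4 mol
[BrO3^-] = 7.608 × 10^-4 / 0.02000 = 0.03804 mol/L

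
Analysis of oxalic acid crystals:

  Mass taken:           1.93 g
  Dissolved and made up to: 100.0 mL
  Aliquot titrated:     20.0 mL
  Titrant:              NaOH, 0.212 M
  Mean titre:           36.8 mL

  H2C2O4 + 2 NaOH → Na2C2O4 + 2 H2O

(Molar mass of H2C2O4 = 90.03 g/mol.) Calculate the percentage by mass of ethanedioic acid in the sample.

n(NaOH) per titration = 0.0368 × 0.212 = 7.80 × 10^-3 mol
From the 1:2 ratio, n(H2C2O4) in each aliquot = 1/2 × 7.80 × 10^-3 = 3.90 × 10^-3 mol
n(H2C2O4) in the whole flask = 3.90 × 10^-3 × 100.0/20.0 = 0.0195 mol
mass of H2C2O4 = 0.0195 × 90.03 = 1.76 g
% H2C2O4 = 1.76 / 1.93 × 100 = 91.0 %

91.0 %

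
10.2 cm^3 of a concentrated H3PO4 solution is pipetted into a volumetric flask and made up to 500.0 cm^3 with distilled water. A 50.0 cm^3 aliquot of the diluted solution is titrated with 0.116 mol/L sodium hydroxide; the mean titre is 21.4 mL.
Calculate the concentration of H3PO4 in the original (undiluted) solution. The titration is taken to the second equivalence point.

1.22 mol/L

H3PO4 + 2 NaOH → Na2HPO4 + 2 H2O
n(NaOH) = 0.0214 × 0.116 = 2.48 × 10^-3 mol
From the 1:2 ratio, n(H3PO4) in the aliquot = 1/2 × 2.48 × 10^-3 = 1.24 × 10^-3 mol
[H3PO4]_dilute = 1.24 × 10^-3 / 0.0500 = 0.0248 mol/L
Dilution factor = 500.0 / 10.2 = 49.02
[H3PO4]_stock = 0.0248 × 49.02 = 1.22 mol/L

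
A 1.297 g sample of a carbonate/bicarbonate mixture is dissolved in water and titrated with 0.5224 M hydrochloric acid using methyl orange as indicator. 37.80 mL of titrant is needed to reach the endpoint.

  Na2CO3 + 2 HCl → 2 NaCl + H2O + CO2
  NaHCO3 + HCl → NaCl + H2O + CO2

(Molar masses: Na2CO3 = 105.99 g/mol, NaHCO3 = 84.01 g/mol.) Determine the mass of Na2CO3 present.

n(HCl) = 0.03780 × 0.5224 = 0.01975 mol
Let x = n(Na2CO3), y = n(NaHCO3).
Titrant: 2x + 1y = 0.01975;  mass: 105.99x + 84.01y = 1.297
Solving, x = 5.835 × 10^-3 mol, y = 8.077 × 10^-3 mol
mass of Na2CO3 = 5.835 × 10^-3 × 105.99 = 0.6184 g

0.6184 g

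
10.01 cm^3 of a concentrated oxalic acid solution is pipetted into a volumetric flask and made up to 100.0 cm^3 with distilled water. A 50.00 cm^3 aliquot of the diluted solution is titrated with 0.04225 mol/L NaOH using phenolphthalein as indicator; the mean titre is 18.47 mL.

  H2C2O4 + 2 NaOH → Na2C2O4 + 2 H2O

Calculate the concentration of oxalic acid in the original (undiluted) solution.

n(NaOH) = 0.01847 × 0.04225 = 7.804 × 10^-4 mol
From the 1:2 ratio, n(H2C2O4) in the aliquot = 1/2 × 7.804 × 10^-4 = 3.902 × 10^-4 mol
[H2C2O4]_dilute = 3.902 × 10^-4 / 0.05000 = 0.007804 mol/L
Dilution factor = 100.0 / 10.01 = 9.990
[H2C2O4]_stock = 0.007804 × 9.990 = 0.07796 mol/L

0.07796 mol/L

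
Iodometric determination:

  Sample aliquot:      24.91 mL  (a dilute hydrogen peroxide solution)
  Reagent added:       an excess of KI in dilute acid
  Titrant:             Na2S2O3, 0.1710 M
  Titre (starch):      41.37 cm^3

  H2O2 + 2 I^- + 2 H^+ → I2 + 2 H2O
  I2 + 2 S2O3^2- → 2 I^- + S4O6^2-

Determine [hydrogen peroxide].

n(S2O3^2-) = 0.04137 × 0.1710 = 7.074 × 10^-3 mol
n(I2) = n(S2O3^2-)/2 = 3.537 × 10^-3 mol
n(H2O2) in the aliquot = 3.537 × 10^-3 mol (1:1 ratio)
[H2O2] = 3.537 × 10^-3 / 0.02491 = 0.1420 mol/L

0.1420 M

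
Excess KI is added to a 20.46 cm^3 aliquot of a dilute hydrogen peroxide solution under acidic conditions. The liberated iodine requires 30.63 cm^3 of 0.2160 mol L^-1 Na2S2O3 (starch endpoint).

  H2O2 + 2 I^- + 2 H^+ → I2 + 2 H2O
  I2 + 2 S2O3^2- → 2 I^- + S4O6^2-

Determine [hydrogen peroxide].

n(S2O3^2-) = 0.03063 × 0.2160 = 6.616 × 10^-3 mol
n(I2) = n(S2O3^2-)/2 = 3.308 × 10^-3 mol
n(H2O2) in the aliquot = 3.308 × 10^-3 mol (1:1 ratio)
[H2O2] = 3.308 × 10^-3 / 0.02046 = 0.1617 mol/L

0.1617 mol/L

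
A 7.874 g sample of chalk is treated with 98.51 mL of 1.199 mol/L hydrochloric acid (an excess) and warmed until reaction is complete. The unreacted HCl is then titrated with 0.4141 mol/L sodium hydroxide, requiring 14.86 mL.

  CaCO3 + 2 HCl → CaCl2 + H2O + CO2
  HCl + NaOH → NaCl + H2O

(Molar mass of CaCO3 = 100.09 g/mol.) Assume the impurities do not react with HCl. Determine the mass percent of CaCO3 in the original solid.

71.16 %

n(HCl) added = 0.09851 × 1.199 = 0.1181 mol
n(NaOH) used in back-titration = 0.01486 × 0.4141 = 6.154 × 10^-3 mol
n(HCl) left over = 6.154 × 10^-3 mol (1:1 ratio)
n(HCl) consumed by analyte = 0.1181 − 6.154 × 10^-3 = 0.1120 mol
From the 1:2 ratio, n(CaCO3) = 1/2 × 0.1120 = 0.05598 mol
mass of CaCO3 = 0.05598 × 100.09 = 5.603 g
% CaCO3 = 5.603 / 7.874 × 100 = 71.16 %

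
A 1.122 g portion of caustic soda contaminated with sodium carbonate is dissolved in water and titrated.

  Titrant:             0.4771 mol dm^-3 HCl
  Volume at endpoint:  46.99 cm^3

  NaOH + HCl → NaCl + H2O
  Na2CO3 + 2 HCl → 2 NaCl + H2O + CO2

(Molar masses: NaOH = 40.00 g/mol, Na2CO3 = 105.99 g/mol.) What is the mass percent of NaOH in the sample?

n(HCl) = 0.04699 × 0.4771 = 0.02242 mol
Let x = n(NaOH), y = n(Na2CO3).
Titrant: 1x + 2y = 0.02242;  mass: 40.00x + 105.99y = 1.122
Solving, x = 5.086 × 10^-3 mol, y = 8.667 × 10^-3 mol
mass of NaOH = 5.086 × 10^-3 × 40.00 = 0.2034 g
% NaOH = 0.2034 / 1.122 × 100 = 18.13 %

18.13 %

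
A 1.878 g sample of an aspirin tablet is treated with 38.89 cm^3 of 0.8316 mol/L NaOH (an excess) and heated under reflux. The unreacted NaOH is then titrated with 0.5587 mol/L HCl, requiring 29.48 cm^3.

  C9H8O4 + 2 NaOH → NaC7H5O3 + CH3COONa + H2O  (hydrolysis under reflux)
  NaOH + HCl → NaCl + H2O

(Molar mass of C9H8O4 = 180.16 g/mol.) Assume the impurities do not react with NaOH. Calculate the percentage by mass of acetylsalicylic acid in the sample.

76.12 %

n(NaOH) added = 0.03889 × 0.8316 = 0.03234 mol
n(HCl) used in back-titration = 0.02948 × 0.5587 = 0.01647 mol
n(NaOH) left over = 0.01647 mol (1:1 ratio)
n(NaOH) consumed by analyte = 0.03234 − 0.01647 = 0.01587 mol
From the 1:2 ratio, n(C9H8O4) = 1/2 × 0.01587 = 7.935 × 10^-3 mol
mass of C9H8O4 = 7.935 × 10^-3 × 180.16 = 1.430 g
% C9H8O4 = 1.430 / 1.878 × 100 = 76.12 %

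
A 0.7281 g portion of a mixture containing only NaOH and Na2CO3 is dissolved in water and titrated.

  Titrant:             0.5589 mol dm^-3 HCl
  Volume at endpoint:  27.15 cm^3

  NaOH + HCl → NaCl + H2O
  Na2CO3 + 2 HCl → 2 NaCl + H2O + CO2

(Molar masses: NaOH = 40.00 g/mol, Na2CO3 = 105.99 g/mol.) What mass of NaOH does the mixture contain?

0.2341 g

n(HCl) = 0.02715 × 0.5589 = 0.01517 mol
Let x = n(NaOH), y = n(Na2CO3).
Titrant: 1x + 2y = 0.01517;  mass: 40.00x + 105.99y = 0.7281
Solving, x = 5.853 × 10^-3 mol, y = 4.661 × 10^-3 mol
mass of NaOH = 5.853 × 10^-3 × 40.00 = 0.2341 g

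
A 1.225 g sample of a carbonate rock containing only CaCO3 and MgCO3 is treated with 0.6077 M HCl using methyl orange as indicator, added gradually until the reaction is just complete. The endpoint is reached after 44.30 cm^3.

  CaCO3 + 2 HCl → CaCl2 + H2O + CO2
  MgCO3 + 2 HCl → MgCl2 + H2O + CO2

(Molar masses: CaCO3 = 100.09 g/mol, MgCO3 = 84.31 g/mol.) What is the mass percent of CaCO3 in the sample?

46.67 %

n(HCl) = 0.04430 × 0.6077 = 0.02692 mol
Let x = n(CaCO3), y = n(MgCO3).
Titrant: 2x + 2y = 0.02692;  mass: 100.09x + 84.31y = 1.225
Solving, x = 5.712 × 10^-3 mol, y = 7.748 × 10^-3 mol
mass of CaCO3 = 5.712 × 10^-3 × 100.09 = 0.5717 g
% CaCO3 = 0.5717 / 1.225 × 100 = 46.67 %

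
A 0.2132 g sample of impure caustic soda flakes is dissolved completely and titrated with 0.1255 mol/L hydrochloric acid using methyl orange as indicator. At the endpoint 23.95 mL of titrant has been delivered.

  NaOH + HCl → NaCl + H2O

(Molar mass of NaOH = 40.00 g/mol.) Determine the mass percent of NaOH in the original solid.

n(HCl) = 0.02395 L × 0.1255 mol/L = 3.006 × 10^-3 mol
n(NaOH) = 3.006 × 10^-3 mol (1:1 ratio)
mass of NaOH = 3.006 × 10^-3 × 40.00 g/mol = 0.1202 g
% NaOH = 0.1202 / 0.2132 × 100 = 56.39 %

56.39 %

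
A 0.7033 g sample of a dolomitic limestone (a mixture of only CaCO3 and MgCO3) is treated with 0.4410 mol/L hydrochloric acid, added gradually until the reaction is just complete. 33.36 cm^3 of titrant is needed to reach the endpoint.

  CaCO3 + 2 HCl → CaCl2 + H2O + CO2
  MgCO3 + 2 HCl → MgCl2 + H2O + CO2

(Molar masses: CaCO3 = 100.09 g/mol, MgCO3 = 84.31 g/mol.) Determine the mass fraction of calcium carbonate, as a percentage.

74.97 %

n(HCl) = 0.03336 × 0.4410 = 0.01471 mol
Let x = n(CaCO3), y = n(MgCO3).
Titrant: 2x + 2y = 0.01471;  mass: 100.09x + 84.31y = 0.7033
Solving, x = 5.268 × 10^-3 mol, y = 2.088 × 10^-3 mol
mass of CaCO3 = 5.268 × 10^-3 × 100.09 = 0.5273 g
% CaCO3 = 0.5273 / 0.7033 × 100 = 74.97 %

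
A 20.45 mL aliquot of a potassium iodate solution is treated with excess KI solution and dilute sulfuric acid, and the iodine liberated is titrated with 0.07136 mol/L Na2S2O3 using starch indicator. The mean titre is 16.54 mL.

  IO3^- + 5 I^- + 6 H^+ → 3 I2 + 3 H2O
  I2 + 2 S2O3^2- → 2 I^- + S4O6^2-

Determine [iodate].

0.009619 mol/L

n(S2O3^2-) = 0.01654 × 0.07136 = 1.180 × 10^-3 mol
n(I2) = n(S2O3^2-)/2 = 5.901 × 10^-4 mol
From the 1:3 ratio, n(IO3^-) in the aliquot = 1/3 × 5.901 × 10^-4 = 1.967 × 10^-4 mol
[IO3^-] = 1.967 × 10^-4 / 0.02045 = 0.009619 mol/L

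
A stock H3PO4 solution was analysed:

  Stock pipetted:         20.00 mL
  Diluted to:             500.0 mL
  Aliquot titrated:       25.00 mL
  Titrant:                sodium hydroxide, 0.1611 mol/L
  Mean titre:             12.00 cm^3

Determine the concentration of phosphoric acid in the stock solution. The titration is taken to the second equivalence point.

0.9666 mol/L

H3PO4 + 2 NaOH → Na2HPO4 + 2 H2O
n(NaOH) = 0.01200 × 0.1611 = 1.933 × 10^-3 mol
From the 1:2 ratio, n(H3PO4) in the aliquot = 1/2 × 1.933 × 10^-3 = 9.666 × 10^-4 mol
[H3PO4]_dilute = 9.666 × 10^-4 / 0.02500 = 0.03866 mol/L
Dilution factor = 500.0 / 20.00 = 25.00
[H3PO4]_stock = 0.03866 × 25.00 = 0.9666 mol/L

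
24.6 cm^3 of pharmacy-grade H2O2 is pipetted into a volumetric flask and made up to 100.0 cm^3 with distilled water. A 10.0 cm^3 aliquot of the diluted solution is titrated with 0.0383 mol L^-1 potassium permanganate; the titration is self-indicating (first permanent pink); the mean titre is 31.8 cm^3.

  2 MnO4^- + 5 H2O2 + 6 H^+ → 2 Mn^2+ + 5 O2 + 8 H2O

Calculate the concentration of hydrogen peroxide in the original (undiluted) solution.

n(KMnO4) = 0.0318 × 0.0383 = 1.22 × 10^-3 mol
From the 5:2 ratio, n(H2O2) in the aliquot = 5/2 × 1.22 × 10^-3 = 3.04 × 10^-3 mol
[H2O2]_dilute = 3.04 × 10^-3 / 0.0100 = 0.304 mol/L
Dilution factor = 100.0 / 24.6 = 4.065
[H2O2]_stock = 0.304 × 4.065 = 1.24 mol/L

1.24 mol/L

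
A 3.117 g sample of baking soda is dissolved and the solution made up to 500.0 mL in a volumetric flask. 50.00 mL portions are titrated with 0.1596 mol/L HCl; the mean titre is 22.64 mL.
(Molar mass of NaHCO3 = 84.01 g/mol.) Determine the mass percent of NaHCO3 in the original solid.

97.39 %

NaHCO3 + HCl → NaCl + H2O + CO2
n(HCl) per titration = 0.02264 × 0.1596 = 3.613 × 10^-3 mol
n(NaHCO3) in each aliquot = 3.613 × 10^-3 mol (1:1 ratio)
n(NaHCO3) in the whole flask = 3.613 × 10^-3 × 500.0/50.00 = 0.03613 mol
mass of NaHCO3 = 0.03613 × 84.01 = 3.036 g
% NaHCO3 = 3.036 / 3.117 × 100 = 97.39 %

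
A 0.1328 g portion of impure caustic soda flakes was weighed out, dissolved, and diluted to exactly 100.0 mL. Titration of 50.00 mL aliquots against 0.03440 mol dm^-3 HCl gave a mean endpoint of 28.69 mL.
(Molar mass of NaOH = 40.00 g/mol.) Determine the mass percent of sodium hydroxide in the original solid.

NaOH + HCl → NaCl + H2O
n(HCl) per titration = 0.02869 × 0.03440 = 9.869 × 10^-4 mol
n(NaOH) in each aliquot = 9.869 × 10^-4 mol (1:1 ratio)
n(NaOH) in the whole flask = 9.869 × 10^-4 × 100.0/50.00 = 1.974 × 10^-3 mol
mass of NaOH = 1.974 × 10^-3 × 40.00 = 0.07895 g
% NaOH = 0.07895 / 0.1328 × 100 = 59.45 %

59.45 %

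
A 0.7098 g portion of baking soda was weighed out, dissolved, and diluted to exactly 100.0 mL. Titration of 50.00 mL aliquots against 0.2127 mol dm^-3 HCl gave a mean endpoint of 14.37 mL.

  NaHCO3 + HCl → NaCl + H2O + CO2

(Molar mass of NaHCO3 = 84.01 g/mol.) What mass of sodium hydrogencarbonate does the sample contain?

n(HCl) per titration = 0.01437 × 0.2127 = 3.056 × 10^-3 mol
n(NaHCO3) in each aliquot = 3.056 × 10^-3 mol (1:1 ratio)
n(NaHCO3) in the whole flask = 3.056 × 10^-3 × 100.0/50.00 = 6.113 × 10^-3 mol
mass of NaHCO3 = 6.113 × 10^-3 × 84.01 = 0.5136 g

0.5136 g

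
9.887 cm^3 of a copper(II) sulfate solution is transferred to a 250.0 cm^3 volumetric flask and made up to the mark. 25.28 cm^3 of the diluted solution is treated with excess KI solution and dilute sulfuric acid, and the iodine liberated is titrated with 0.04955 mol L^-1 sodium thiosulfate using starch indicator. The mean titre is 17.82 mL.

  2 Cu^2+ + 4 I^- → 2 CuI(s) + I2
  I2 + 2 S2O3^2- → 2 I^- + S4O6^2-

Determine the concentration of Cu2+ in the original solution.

n(S2O3^2-) = 0.01782 × 0.04955 = 8.830 × 10^-4 mol
n(I2) = n(S2O3^2-)/2 = 4.415 × 10^-4 mol
From the 2:1 ratio, n(Cu2+) in the aliquot = 2/1 × 4.415 × 10^-4 = 8.830 × 10^-4 mol
[Cu2+]_dilute = 8.830 × 10^-4 / 0.02528 = 0.03493 mol/L
[Cu2+]_original = 0.03493 × 250.0/9.887 = 0.8832 mol/L

0.8832 mol/L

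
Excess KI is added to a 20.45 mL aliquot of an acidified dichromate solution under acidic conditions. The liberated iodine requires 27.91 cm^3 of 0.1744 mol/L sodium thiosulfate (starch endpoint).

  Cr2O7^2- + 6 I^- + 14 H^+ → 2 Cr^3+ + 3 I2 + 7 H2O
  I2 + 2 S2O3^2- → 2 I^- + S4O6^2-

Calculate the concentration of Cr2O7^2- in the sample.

0.03967 mol/L

n(S2O3^2-) = 0.02791 × 0.1744 = 4.868 × 10^-3 mol
n(I2) = n(S2O3^2-)/2 = 2.434 × 10^-3 mol
From the 1:3 ratio, n(Cr2O7^2-) in the aliquot = 1/3 × 2.434 × 10^-3 = 8.113 × 10^-4 mol
[Cr2O7^2-] = 8.113 × 10^-4 / 0.02045 = 0.03967 mol/L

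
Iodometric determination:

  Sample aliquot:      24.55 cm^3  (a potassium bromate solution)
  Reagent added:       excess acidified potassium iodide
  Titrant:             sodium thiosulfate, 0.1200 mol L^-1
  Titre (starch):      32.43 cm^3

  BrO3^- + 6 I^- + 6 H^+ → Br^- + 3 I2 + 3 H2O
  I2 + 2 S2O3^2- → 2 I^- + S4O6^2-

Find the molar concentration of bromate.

0.02642 mol/L

n(S2O3^2-) = 0.03243 × 0.1200 = 3.892 × 10^-3 mol
n(I2) = n(S2O3^2-)/2 = 1.946 × 10^-3 mol
From the 1:3 ratio, n(BrO3^-) in the aliquot = 1/3 × 1.946 × 10^-3 = 6.486 × 10^-4 mol
[BrO3^-] = 6.486 × 10^-4 / 0.02455 = 0.02642 mol/L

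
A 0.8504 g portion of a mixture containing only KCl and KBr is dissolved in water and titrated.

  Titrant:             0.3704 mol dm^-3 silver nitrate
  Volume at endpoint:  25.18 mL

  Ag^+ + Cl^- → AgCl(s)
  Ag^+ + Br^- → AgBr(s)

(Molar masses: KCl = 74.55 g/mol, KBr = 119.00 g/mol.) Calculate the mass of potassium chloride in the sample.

n(AgNO3) = 0.02518 × 0.3704 = 9.327 × 10^-3 mol
Let x = n(KCl), y = n(KBr).
Titrant: 1x + 1y = 9.327 × 10^-3;  mass: 74.55x + 119.00y = 0.8504
Solving, x = 5.837 × 10^-3 mol, y = 3.489 × 10^-3 mol
mass of KCl = 5.837 × 10^-3 × 74.55 = 0.4352 g

0.4352 g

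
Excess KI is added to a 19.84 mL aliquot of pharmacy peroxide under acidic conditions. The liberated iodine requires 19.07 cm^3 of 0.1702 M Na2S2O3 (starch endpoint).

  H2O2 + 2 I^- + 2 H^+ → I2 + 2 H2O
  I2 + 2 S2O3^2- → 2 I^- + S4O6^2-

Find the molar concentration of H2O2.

0.08180 M

n(S2O3^2-) = 0.01907 × 0.1702 = 3.246 × 10^-3 mol
n(I2) = n(S2O3^2-)/2 = 1.623 × 10^-3 mol
n(H2O2) in the aliquot = 1.623 × 10^-3 mol (1:1 ratio)
[H2O2] = 1.623 × 10^-3 / 0.01984 = 0.08180 mol/L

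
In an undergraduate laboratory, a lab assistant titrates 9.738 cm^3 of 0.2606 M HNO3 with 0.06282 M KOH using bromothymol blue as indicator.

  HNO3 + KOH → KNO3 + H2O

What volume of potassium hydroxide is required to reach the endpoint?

n(HNO3) = 0.009738 L × 0.2606 mol/L = 2.538 × 10^-3 mol
n(KOH) = 2.538 × 10^-3 mol (1:1 stoichiometry)
V(KOH) = 2.538 × 10^-3 mol / 0.06282 mol/L = 0.04040 L = 40.40 mL

40.40 mL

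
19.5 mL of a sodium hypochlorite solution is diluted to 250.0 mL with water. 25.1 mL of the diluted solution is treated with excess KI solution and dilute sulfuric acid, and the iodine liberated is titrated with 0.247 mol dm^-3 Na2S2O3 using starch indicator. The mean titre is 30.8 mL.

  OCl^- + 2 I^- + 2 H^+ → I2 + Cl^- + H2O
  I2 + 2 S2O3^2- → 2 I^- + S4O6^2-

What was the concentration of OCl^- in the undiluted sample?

n(S2O3^2-) = 0.0308 × 0.247 = 7.61 × 10^-3 mol
n(I2) = n(S2O3^2-)/2 = 3.80 × 10^-3 mol
n(OCl^-) in the aliquot = 3.80 × 10^-3 mol (1:1 ratio)
[OCl^-]_dilute = 3.80 × 10^-3 / 0.0251 = 0.152 mol/L
[OCl^-]_original = 0.152 × 250.0/19.5 = 1.94 mol/L

1.94 mol/L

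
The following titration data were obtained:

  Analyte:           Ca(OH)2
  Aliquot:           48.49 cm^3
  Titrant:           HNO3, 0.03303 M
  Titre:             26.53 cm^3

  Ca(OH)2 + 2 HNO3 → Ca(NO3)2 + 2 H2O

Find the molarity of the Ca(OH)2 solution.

0.009036 M

n(HNO3) = 0.02653 L × 0.03303 mol/L = 8.763 × 10^-4 mol
From the 1:2 mole ratio, n(Ca(OH)2) = 1/2 × 8.763 × 10^-4 = 4.381 × 10^-4 mol
[Ca(OH)2] = 4.381 × 10^-4 mol / 0.04849 L = 0.009036 mol/L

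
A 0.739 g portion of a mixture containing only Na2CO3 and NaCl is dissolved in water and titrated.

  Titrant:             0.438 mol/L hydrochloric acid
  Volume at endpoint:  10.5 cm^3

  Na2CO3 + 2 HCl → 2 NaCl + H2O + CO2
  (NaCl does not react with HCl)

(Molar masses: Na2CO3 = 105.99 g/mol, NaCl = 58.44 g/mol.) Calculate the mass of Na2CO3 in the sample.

0.244 g

n(HCl) = 0.0105 × 0.438 = 4.60 × 10^-3 mol
Let x = n(Na2CO3), y = n(NaCl).
Titrant: 2x = 4.60 × 10^-3;  mass: 105.99x + 58.44y = 0.739
Solving, x = 2.30 × 10^-3 mol, y = 8.47 × 10^-3 mol
mass of Na2CO3 = 2.30 × 10^-3 × 105.99 = 0.244 g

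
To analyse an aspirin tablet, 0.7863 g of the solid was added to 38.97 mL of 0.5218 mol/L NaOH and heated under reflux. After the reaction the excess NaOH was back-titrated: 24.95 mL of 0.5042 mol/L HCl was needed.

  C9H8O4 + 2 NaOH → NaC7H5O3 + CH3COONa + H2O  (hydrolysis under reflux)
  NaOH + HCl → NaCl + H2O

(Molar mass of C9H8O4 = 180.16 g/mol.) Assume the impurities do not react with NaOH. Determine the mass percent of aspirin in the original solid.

n(NaOH) added = 0.03897 × 0.5218 = 0.02033 mol
n(HCl) used in back-titration = 0.02495 × 0.5042 = 0.01258 mol
n(NaOH) left over = 0.01258 mol (1:1 ratio)
n(NaOH) consumed by analyte = 0.02033 − 0.01258 = 7.755 × 10^-3 mol
From the 1:2 ratio, n(C9H8O4) = 1/2 × 7.755 × 10^-3 = 3.877 × 10^-3 mol
mass of C9H8O4 = 3.877 × 10^-3 × 180.16 = 0.6985 g
% C9H8O4 = 0.6985 / 0.7863 × 100 = 88.84 %

88.84 %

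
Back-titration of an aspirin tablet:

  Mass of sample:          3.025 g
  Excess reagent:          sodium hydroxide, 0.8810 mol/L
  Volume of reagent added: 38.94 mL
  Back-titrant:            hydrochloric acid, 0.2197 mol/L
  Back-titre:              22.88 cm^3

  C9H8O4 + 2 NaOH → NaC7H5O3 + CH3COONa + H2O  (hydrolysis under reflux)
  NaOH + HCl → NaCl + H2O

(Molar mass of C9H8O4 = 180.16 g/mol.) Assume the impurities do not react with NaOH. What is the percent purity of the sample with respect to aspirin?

n(NaOH) added = 0.03894 × 0.8810 = 0.03431 mol
n(HCl) used in back-titration = 0.02288 × 0.2197 = 5.027 × 10^-3 mol
n(NaOH) left over = 5.027 × 10^-3 mol (1:1 ratio)
n(NaOH) consumed by analyte = 0.03431 − 5.027 × 10^-3 = 0.02928 mol
From the 1:2 ratio, n(C9H8O4) = 1/2 × 0.02928 = 0.01464 mol
mass of C9H8O4 = 0.01464 × 180.16 = 2.637 g
% C9H8O4 = 2.637 / 3.025 × 100 = 87.19 %

87.19 %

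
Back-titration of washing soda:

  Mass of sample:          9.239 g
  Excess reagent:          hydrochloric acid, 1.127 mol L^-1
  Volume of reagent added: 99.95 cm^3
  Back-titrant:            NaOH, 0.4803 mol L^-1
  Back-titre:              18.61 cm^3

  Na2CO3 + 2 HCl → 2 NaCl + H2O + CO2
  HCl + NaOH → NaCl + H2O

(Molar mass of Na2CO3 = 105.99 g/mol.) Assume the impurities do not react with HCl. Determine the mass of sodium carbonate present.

5.496 g

n(HCl) added = 0.09995 × 1.127 = 0.1126 mol
n(NaOH) used in back-titration = 0.01861 × 0.4803 = 8.938 × 10^-3 mol
n(HCl) left over = 8.938 × 10^-3 mol (1:1 ratio)
n(HCl) consumed by analyte = 0.1126 − 8.938 × 10^-3 = 0.1037 mol
From the 1:2 ratio, n(Na2CO3) = 1/2 × 0.1037 = 0.05185 mol
mass of Na2CO3 = 0.05185 × 105.99 = 5.496 g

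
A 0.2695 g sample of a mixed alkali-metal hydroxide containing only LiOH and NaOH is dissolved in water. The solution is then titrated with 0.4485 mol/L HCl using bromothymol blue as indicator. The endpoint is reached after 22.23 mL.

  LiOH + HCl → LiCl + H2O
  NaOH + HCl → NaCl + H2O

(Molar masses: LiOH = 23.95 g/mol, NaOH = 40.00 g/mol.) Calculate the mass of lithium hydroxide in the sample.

0.1930 g

n(HCl) = 0.02223 × 0.4485 = 9.970 × 10^-3 mol
Let x = n(LiOH), y = n(NaOH).
Titrant: 1x + 1y = 9.970 × 10^-3;  mass: 23.95x + 40.00y = 0.2695
Solving, x = 8.056 × 10^-3 mol, y = 1.914 × 10^-3 mol
mass of LiOH = 8.056 × 10^-3 × 23.95 = 0.1930 g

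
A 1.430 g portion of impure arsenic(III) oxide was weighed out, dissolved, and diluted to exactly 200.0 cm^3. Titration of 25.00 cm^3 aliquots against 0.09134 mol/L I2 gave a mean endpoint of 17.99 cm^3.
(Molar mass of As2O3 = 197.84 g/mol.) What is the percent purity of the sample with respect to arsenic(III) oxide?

90.93 %

As2O3 + 2 I2 + 2 H2O → As2O5 + 4 HI
n(I2) per titration = 0.01799 × 0.09134 = 1.643 × 10^-3 mol
From the 1:2 ratio, n(As2O3) in each aliquot = 1/2 × 1.643 × 10^-3 = 8.216 × 10^-4 mol
n(As2O3) in the whole flask = 8.216 × 10^-4 × 200.0/25.00 = 6.573 × 10^-3 mol
mass of As2O3 = 6.573 × 10^-3 × 197.84 = 1.300 g
% As2O3 = 1.300 / 1.430 × 100 = 90.93 %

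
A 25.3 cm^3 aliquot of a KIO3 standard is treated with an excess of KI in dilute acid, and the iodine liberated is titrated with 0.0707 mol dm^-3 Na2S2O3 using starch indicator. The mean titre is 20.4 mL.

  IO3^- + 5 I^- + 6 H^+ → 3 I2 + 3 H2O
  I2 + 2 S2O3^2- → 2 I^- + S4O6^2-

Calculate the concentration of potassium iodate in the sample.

0.00950 mol/L

n(S2O3^2-) = 0.0204 × 0.0707 = 1.44 × 10^-3 mol
n(I2) = n(S2O3^2-)/2 = 7.21 × 10^-4 mol
From the 1:3 ratio, n(IO3^-) in the aliquot = 1/3 × 7.21 × 10^-4 = 2.40 × 10^-4 mol
[IO3^-] = 2.40 × 10^-4 / 0.0253 = 0.00950 mol/L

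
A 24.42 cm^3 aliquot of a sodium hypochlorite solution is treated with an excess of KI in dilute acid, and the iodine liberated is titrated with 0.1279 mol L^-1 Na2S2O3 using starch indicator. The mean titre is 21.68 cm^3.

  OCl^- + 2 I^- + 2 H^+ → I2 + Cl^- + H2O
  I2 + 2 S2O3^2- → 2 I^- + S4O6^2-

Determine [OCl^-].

n(S2O3^2-) = 0.02168 × 0.1279 = 2.773 × 10^-3 mol
n(I2) = n(S2O3^2-)/2 = 1.386 × 10^-3 mol
n(OCl^-) in the aliquot = 1.386 × 10^-3 mol (1:1 ratio)
[OCl^-] = 1.386 × 10^-3 / 0.02442 = 0.05677 mol/L

0.05677 mol/L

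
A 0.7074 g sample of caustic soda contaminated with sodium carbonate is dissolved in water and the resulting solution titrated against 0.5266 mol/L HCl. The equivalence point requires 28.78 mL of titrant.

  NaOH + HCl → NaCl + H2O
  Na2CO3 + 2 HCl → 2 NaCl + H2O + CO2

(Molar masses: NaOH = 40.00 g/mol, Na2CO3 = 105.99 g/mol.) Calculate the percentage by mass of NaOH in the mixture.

n(HCl) = 0.02878 × 0.5266 = 0.01516 mol
Let x = n(NaOH), y = n(Na2CO3).
Titrant: 1x + 2y = 0.01516;  mass: 40.00x + 105.99y = 0.7074
Solving, x = 7.370 × 10^-3 mol, y = 3.893 × 10^-3 mol
mass of NaOH = 7.370 × 10^-3 × 40.00 = 0.2948 g
% NaOH = 0.2948 / 0.7074 × 100 = 41.67 %

41.67 %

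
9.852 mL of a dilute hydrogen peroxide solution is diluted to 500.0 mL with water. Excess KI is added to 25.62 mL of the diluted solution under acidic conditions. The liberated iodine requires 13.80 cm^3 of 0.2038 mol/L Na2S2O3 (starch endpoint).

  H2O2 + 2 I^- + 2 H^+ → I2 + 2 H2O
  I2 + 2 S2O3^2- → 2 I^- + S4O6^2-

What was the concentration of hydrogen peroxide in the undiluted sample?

n(S2O3^2-) = 0.01380 × 0.2038 = 2.812 × 10^-3 mol
n(I2) = n(S2O3^2-)/2 = 1.406 × 10^-3 mol
n(H2O2) in the aliquot = 1.406 × 10^-3 mol (1:1 ratio)
[H2O2]_dilute = 1.406 × 10^-3 / 0.02562 = 0.05489 mol/L
[H2O2]_original = 0.05489 × 500.0/9.852 = 2.786 mol/L

2.786 mol/L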